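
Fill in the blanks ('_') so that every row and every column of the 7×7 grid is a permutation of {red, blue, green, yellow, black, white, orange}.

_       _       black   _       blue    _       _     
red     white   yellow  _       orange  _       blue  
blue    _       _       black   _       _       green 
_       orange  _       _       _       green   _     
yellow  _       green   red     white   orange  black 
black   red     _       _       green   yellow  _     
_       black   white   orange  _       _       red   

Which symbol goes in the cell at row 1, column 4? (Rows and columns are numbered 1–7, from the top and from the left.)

(r2,c4) = green
(r2,c6) = black
(r3,c2) = yellow
(r3,c5) = red
(r3,c6) = white
(r4,c1) = white
(r4,c7) = yellow
(r5,c2) = blue
(r7,c1) = green
(r7,c5) = yellow
(r7,c6) = blue
(r1,c1) = orange
(r1,c2) = green
(r1,c6) = red
(r1,c7) = white
(r3,c3) = orange
(r4,c4) = blue
(r4,c5) = black
(r6,c3) = blue
(r6,c4) = white
(r6,c7) = orange
(r1,c4) = yellow

yellow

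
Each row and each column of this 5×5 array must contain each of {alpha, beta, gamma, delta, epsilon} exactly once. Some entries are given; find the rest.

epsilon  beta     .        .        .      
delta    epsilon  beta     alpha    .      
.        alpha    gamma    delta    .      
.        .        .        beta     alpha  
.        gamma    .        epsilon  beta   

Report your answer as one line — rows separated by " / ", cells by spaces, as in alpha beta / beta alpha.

epsilon beta alpha gamma delta / delta epsilon beta alpha gamma / beta alpha gamma delta epsilon / gamma delta epsilon beta alpha / alpha gamma delta epsilon beta

(r1,c4) = gamma
(r1,c5) = delta
(r2,c5) = gamma
(r3,c1) = beta
(r3,c5) = epsilon
(r4,c1) = gamma
(r4,c2) = delta
(r4,c3) = epsilon
(r5,c1) = alpha
(r5,c3) = delta
(r1,c3) = alpha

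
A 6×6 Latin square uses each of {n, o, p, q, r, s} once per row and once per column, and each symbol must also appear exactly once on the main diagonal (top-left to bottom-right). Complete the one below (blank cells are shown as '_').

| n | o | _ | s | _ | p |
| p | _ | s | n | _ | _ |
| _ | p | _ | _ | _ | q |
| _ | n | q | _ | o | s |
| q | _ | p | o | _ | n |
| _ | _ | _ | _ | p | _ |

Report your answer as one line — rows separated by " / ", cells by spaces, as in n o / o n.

(r1,c3) = r
(r1,c5) = q
(r2,c5) = r
(r2,c6) = o
(r3,c3) = o
(r3,c4) = r
(r4,c1) = r
(r4,c4) = p
(r5,c5) = s
(r6,c3) = n
(r6,c4) = q
(r6,c6) = r
(r2,c2) = q
(r3,c1) = s
(r3,c5) = n
(r5,c2) = r
(r6,c1) = o
(r6,c2) = s

n o r s q p / p q s n r o / s p o r n q / r n q p o s / q r p o s n / o s n q p r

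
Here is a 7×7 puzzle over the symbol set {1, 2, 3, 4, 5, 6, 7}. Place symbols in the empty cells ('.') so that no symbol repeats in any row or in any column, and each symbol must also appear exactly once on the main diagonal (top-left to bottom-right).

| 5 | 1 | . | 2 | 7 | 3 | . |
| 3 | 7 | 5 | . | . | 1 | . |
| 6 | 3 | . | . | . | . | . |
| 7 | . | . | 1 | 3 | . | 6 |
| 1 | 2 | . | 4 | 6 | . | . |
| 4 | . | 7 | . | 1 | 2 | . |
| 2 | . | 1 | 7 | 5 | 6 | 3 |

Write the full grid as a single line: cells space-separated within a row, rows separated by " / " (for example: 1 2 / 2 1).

At row 1, column 7: row 1 has {1,2,3,5,7}; column 7 has {3,6}; that leaves 4.
At row 2, column 4: row 2 has {1,3,5,7}; column 4 has {1,2,4,7}; that leaves 6.
At row 2, column 7: row 2 has {1,3,5,6,7}; column 7 has {3,4,6}; that leaves 2.
At row 3, column 3: row 3 has {3,6}; column 3 has {1,5,7}; the diagonal has {1,2,3,5,6,7}; that leaves 4.
At row 3, column 4: row 3 has {3,4,6}; column 4 has {1,2,4,6,7}; that leaves 5.
At row 3, column 5: row 3 has {3,4,5,6}; column 5 has {1,3,5,6,7}; that leaves 2.
At row 3, column 6: row 3 has {2,3,4,5,6}; column 6 has {1,2,3,6}; that leaves 7.
At row 3, column 7: row 3 has {2,3,4,5,6,7}; column 7 has {2,3,4,6}; that leaves 1.
At row 4, column 3: row 4 has {1,3,6,7}; column 3 has {1,4,5,7}; that leaves 2.
At row 5, column 3: row 5 has {1,2,4,6}; column 3 has {1,2,4,5,7}; that leaves 3.
At row 5, column 6: row 5 has {1,2,3,4,6}; column 6 has {1,2,3,6,7}; that leaves 5.
At row 5, column 7: row 5 has {1,2,3,4,5,6}; column 7 has {1,2,3,4,6}; that leaves 7.
At row 6, column 4: row 6 has {1,2,4,7}; column 4 has {1,2,4,5,6,7}; that leaves 3.
At row 6, column 7: row 6 has {1,2,3,4,7}; column 7 has {1,2,3,4,6,7}; that leaves 5.
At row 7, column 2: row 7 has {1,2,3,5,6,7}; column 2 has {1,2,3,7}; that leaves 4.
At row 1, column 3: row 1 has {1,2,3,4,5,7}; column 3 has {1,2,3,4,5,7}; that leaves 6.
At row 2, column 5: row 2 has {1,2,3,5,6,7}; column 5 has {1,2,3,5,6,7}; that leaves 4.
At row 4, column 2: row 4 has {1,2,3,6,7}; column 2 has {1,2,3,4,7}; that leaves 5.
At row 4, column 6: row 4 has {1,2,3,5,6,7}; column 6 has {1,2,3,5,6,7}; that leaves 4.
At row 6, column 2: row 6 has {1,2,3,4,5,7}; column 2 has {1,2,3,4,5,7}; that leaves 6.

5 1 6 2 7 3 4 / 3 7 5 6 4 1 2 / 6 3 4 5 2 7 1 / 7 5 2 1 3 4 6 / 1 2 3 4 6 5 7 / 4 6 7 3 1 2 5 / 2 4 1 7 5 6 3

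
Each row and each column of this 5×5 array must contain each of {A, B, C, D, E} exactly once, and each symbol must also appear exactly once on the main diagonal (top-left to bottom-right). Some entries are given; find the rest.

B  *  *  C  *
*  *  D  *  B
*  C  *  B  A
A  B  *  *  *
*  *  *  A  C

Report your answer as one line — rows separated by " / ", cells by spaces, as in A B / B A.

(r2,c4): row 2 has {B,D}; column 4 has {A,B,C}, so it must be E.
(r3,c3): row 3 has {A,B,C}; column 3 has {D}; the diagonal has {B,C}, so it must be E.
(r4,c3): row 4 has {A,B}; column 3 has {D,E}, so it must be C.
(r4,c4): row 4 has {A,B,C}; column 4 has {A,B,C,E}; the diagonal has {B,C,E}, so it must be D.
(r4,c5): row 4 has {A,B,C,D}; column 5 has {A,B,C}, so it must be E.
(r5,c3): row 5 has {A,C}; column 3 has {C,D,E}, so it must be B.
(r1,c3): row 1 has {B,C}; column 3 has {B,C,D,E}, so it must be A.
(r1,c5): row 1 has {A,B,C}; column 5 has {A,B,C,E}, so it must be D.
(r2,c1): row 2 has {B,D,E}; column 1 has {A,B}, so it must be C.
(r2,c2): row 2 has {B,C,D,E}; column 2 has {B,C}; the diagonal has {B,C,D,E}, so it must be A.
(r3,c1): row 3 has {A,B,C,E}; column 1 has {A,B,C}, so it must be D.
(r5,c1): row 5 has {A,B,C}; column 1 has {A,B,C,D}, so it must be E.
(r5,c2): row 5 has {A,B,C,E}; column 2 has {A,B,C}, so it must be D.
(r1,c2): row 1 has {A,B,C,D}; column 2 has {A,B,C,D}, so it must be E.

B E A C D / C A D E B / D C E B A / A B C D E / E D B A C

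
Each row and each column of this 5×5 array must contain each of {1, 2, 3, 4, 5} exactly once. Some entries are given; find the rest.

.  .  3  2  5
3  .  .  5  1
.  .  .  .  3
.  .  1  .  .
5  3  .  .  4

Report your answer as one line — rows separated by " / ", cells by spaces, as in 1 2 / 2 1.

1 4 3 2 5 / 3 2 4 5 1 / 2 1 5 4 3 / 4 5 1 3 2 / 5 3 2 1 4

(r4,c5) = 2
(r5,c3) = 2
(r5,c4) = 1
(r2,c3) = 4
(r3,c3) = 5
(r3,c4) = 4
(r4,c1) = 4
(r4,c2) = 5
(r4,c4) = 3
(r1,c1) = 1
(r1,c2) = 4
(r2,c2) = 2
(r3,c1) = 2
(r3,c2) = 1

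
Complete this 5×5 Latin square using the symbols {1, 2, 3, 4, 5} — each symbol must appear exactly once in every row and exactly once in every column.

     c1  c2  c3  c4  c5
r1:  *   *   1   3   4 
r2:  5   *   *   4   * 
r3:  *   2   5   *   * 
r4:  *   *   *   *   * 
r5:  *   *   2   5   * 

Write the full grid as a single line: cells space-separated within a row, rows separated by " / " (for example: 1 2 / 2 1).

2 5 1 3 4 / 5 1 3 4 2 / 4 2 5 1 3 / 1 3 4 2 5 / 3 4 2 5 1

Cell (r1,c1): row 1 has {1,3,4}; column 1 has {5} → 2.
Cell (r1,c2): row 1 has {1,2,3,4}; column 2 has {2} → 5.
Cell (r2,c3): row 2 has {4,5}; column 3 has {1,2,5} → 3.
Cell (r3,c4): row 3 has {2,5}; column 4 has {3,4,5} → 1.
Cell (r3,c5): row 3 has {1,2,5}; column 5 has {4} → 3.
Cell (r4,c3): row 4 is empty so far; column 3 has {1,2,3,5} → 4.
Cell (r4,c4): row 4 has {4}; column 4 has {1,3,4,5} → 2.
Cell (r5,c5): row 5 has {2,5}; column 5 has {3,4} → 1.
Cell (r2,c2): row 2 has {3,4,5}; column 2 has {2,5} → 1.
Cell (r2,c5): row 2 has {1,3,4,5}; column 5 has {1,3,4} → 2.
Cell (r3,c1): row 3 has {1,2,3,5}; column 1 has {2,5} → 4.
Cell (r4,c2): row 4 has {2,4}; column 2 has {1,2,5} → 3.
Cell (r4,c5): row 4 has {2,3,4}; column 5 has {1,2,3,4} → 5.
Cell (r5,c1): row 5 has {1,2,5}; column 1 has {2,4,5} → 3.
Cell (r5,c2): row 5 has {1,2,3,5}; column 2 has {1,2,3,5} → 4.
Cell (r4,c1): row 4 has {2,3,4,5}; column 1 has {2,3,4,5} → 1.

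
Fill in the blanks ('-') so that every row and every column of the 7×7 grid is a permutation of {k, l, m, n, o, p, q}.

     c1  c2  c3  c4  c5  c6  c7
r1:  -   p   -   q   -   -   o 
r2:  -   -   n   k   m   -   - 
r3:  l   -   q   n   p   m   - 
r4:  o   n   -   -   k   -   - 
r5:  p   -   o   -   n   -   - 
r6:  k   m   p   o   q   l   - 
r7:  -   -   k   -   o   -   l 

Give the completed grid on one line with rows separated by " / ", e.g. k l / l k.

n p m q l k o / q l n k m o p / l o q n p m k / o n l m k p q / p k o l n q m / k m p o q l n / m q k p o n l

row 1 has {o,p,q}; column 5 has {k,m,n,o,p,q} — only l is left for (r1,c5).
row 2 has {k,m,n}; column 1 has {k,l,o,p} — only q is left for (r2,c1).
row 2 has {k,m,n,q}; column 7 has {l,o} — only p is left for (r2,c7).
row 3 has {l,m,n,p,q}; column 7 has {l,o,p} — only k is left for (r3,c7).
row 6 has {k,l,m,o,p,q}; column 7 has {k,l,o,p} — only n is left for (r6,c7).
row 7 has {k,l,o}; column 2 has {m,n,p} — only q is left for (r7,c2).
row 1 has {l,o,p,q}; column 3 has {k,n,o,p,q} — only m is left for (r1,c3).
row 2 has {k,m,n,p,q}; column 6 has {l,m} — only o is left for (r2,c6).
row 3 has {k,l,m,n,p,q}; column 2 has {m,n,p,q} — only o is left for (r3,c2).
row 4 has {k,n,o}; column 3 has {k,m,n,o,p,q} — only l is left for (r4,c3).
row 1 has {l,m,o,p,q}; column 1 has {k,l,o,p,q} — only n is left for (r1,c1).
row 1 has {l,m,n,o,p,q}; column 6 has {l,m,o} — only k is left for (r1,c6).
row 2 has {k,m,n,o,p,q}; column 2 has {m,n,o,p,q} — only l is left for (r2,c2).
row 5 has {n,o,p}; column 2 has {l,m,n,o,p,q} — only k is left for (r5,c2).
row 5 has {k,n,o,p}; column 6 has {k,l,m,o} — only q is left for (r5,c6).
row 5 has {k,n,o,p,q}; column 7 has {k,l,n,o,p} — only m is left for (r5,c7).
row 7 has {k,l,o,q}; column 1 has {k,l,n,o,p,q} — only m is left for (r7,c1).
row 7 has {k,l,m,o,q}; column 4 has {k,n,o,q} — only p is left for (r7,c4).
row 7 has {k,l,m,o,p,q}; column 6 has {k,l,m,o,q} — only n is left for (r7,c6).
row 4 has {k,l,n,o}; column 4 has {k,n,o,p,q} — only m is left for (r4,c4).
row 4 has {k,l,m,n,o}; column 6 has {k,l,m,n,o,q} — only p is left for (r4,c6).
row 4 has {k,l,m,n,o,p}; column 7 has {k,l,m,n,o,p} — only q is left for (r4,c7).
row 5 has {k,m,n,o,p,q}; column 4 has {k,m,n,o,p,q} — only l is left for (r5,c4).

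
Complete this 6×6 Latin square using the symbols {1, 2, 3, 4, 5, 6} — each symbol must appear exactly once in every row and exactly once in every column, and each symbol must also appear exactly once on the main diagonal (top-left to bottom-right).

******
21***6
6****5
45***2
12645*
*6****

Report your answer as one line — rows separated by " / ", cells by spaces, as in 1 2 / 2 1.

Cell (r1,c1): row 1 is empty so far; column 1 has {1,2,4,6}; the diagonal has {1,5} → 3.
Cell (r1,c2): row 1 has {3}; column 2 has {1,2,5,6} → 4.
Cell (r1,c6): row 1 has {3,4}; column 6 has {2,5,6} → 1.
Cell (r3,c2): row 3 has {5,6}; column 2 has {1,2,4,5,6} → 3.
Cell (r4,c4): row 4 has {2,4,5}; column 4 has {4}; the diagonal has {1,3,5} → 6.
Cell (r5,c6): row 5 has {1,2,4,5,6}; column 6 has {1,2,5,6} → 3.
Cell (r6,c1): row 6 has {6}; column 1 has {1,2,3,4,6} → 5.
Cell (r6,c6): row 6 has {5,6}; column 6 has {1,2,3,5,6}; the diagonal has {1,3,5,6} → 4.
Cell (r3,c3): row 3 has {3,5,6}; column 3 has {6}; the diagonal has {1,3,4,5,6} → 2.
Cell (r3,c4): row 3 has {2,3,5,6}; column 4 has {4,6} → 1.
Cell (r3,c5): row 3 has {1,2,3,5,6}; column 5 has {5} → 4.
Cell (r1,c3): row 1 has {1,3,4}; column 3 has {2,6} → 5.
Cell (r1,c4): row 1 has {1,3,4,5}; column 4 has {1,4,6} → 2.
Cell (r1,c5): row 1 has {1,2,3,4,5}; column 5 has {4,5} → 6.
Cell (r2,c5): row 2 has {1,2,6}; column 5 has {4,5,6} → 3.
Cell (r4,c5): row 4 has {2,4,5,6}; column 5 has {3,4,5,6} → 1.
Cell (r6,c4): row 6 has {4,5,6}; column 4 has {1,2,4,6} → 3.
Cell (r6,c5): row 6 has {3,4,5,6}; column 5 has {1,3,4,5,6} → 2.
Cell (r2,c3): row 2 has {1,2,3,6}; column 3 has {2,5,6} → 4.
Cell (r2,c4): row 2 has {1,2,3,4,6}; column 4 has {1,2,3,4,6} → 5.
Cell (r4,c3): row 4 has {1,2,4,5,6}; column 3 has {2,4,5,6} → 3.
Cell (r6,c3): row 6 has {2,3,4,5,6}; column 3 has {2,3,4,5,6} → 1.

3 4 5 2 6 1 / 2 1 4 5 3 6 / 6 3 2 1 4 5 / 4 5 3 6 1 2 / 1 2 6 4 5 3 / 5 6 1 3 2 4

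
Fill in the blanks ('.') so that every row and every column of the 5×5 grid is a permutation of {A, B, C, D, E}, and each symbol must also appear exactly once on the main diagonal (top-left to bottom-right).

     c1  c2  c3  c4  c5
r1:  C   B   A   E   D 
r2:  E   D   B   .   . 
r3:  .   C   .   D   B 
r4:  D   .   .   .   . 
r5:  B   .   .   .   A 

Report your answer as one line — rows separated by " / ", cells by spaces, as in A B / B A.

C B A E D / E D B A C / A C E D B / D A C B E / B E D C A

(r2,c5) = C
(r3,c1) = A
(r3,c3) = E
(r4,c3) = C
(r4,c4) = B
(r4,c5) = E
(r5,c2) = E
(r5,c3) = D
(r5,c4) = C
(r2,c4) = A
(r4,c2) = A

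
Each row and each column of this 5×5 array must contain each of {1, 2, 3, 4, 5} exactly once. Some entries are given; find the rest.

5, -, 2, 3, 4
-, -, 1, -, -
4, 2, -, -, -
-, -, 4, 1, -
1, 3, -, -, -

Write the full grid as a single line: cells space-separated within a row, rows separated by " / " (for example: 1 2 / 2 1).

5 1 2 3 4 / 3 4 1 2 5 / 4 2 3 5 1 / 2 5 4 1 3 / 1 3 5 4 2

At row 1, column 2: row 1 has {2,3,4,5}; column 2 has {2,3}; that leaves 1.
At row 3, column 4: row 3 has {2,4}; column 4 has {1,3}; that leaves 5.
At row 4, column 2: row 4 has {1,4}; column 2 has {1,2,3}; that leaves 5.
At row 5, column 3: row 5 has {1,3}; column 3 has {1,2,4}; that leaves 5.
At row 5, column 5: row 5 has {1,3,5}; column 5 has {4}; that leaves 2.
At row 2, column 2: row 2 has {1}; column 2 has {1,2,3,5}; that leaves 4.
At row 2, column 4: row 2 has {1,4}; column 4 has {1,3,5}; that leaves 2.
At row 3, column 3: row 3 has {2,4,5}; column 3 has {1,2,4,5}; that leaves 3.
At row 3, column 5: row 3 has {2,3,4,5}; column 5 has {2,4}; that leaves 1.
At row 4, column 5: row 4 has {1,4,5}; column 5 has {1,2,4}; that leaves 3.
At row 5, column 4: row 5 has {1,2,3,5}; column 4 has {1,2,3,5}; that leaves 4.
At row 2, column 1: row 2 has {1,2,4}; column 1 has {1,4,5}; that leaves 3.
At row 2, column 5: row 2 has {1,2,3,4}; column 5 has {1,2,3,4}; that leaves 5.
At row 4, column 1: row 4 has {1,3,4,5}; column 1 has {1,3,4,5}; that leaves 2.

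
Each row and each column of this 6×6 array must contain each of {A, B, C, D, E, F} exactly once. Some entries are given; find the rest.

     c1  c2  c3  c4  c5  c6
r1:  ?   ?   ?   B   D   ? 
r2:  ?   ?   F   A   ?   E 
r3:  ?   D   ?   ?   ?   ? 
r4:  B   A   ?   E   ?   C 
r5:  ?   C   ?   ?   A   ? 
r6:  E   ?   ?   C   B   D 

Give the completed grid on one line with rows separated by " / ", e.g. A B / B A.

At row 2, column 2: row 2 has {A,E,F}; column 2 has {A,C,D}; that leaves B.
At row 2, column 5: row 2 has {A,B,E,F}; column 5 has {A,B,D}; that leaves C.
At row 3, column 4: row 3 has {D}; column 4 has {A,B,C,E}; that leaves F.
At row 3, column 5: row 3 has {D,F}; column 5 has {A,B,C,D}; that leaves E.
At row 4, column 3: row 4 has {A,B,C,E}; column 3 has {F}; that leaves D.
At row 4, column 5: row 4 has {A,B,C,D,E}; column 5 has {A,B,C,D,E}; that leaves F.
At row 5, column 4: row 5 has {A,C}; column 4 has {A,B,C,E,F}; that leaves D.
At row 6, column 2: row 6 has {B,C,D,E}; column 2 has {A,B,C,D}; that leaves F.
At row 6, column 3: row 6 has {B,C,D,E,F}; column 3 has {D,F}; that leaves A.
At row 1, column 2: row 1 has {B,D}; column 2 has {A,B,C,D,F}; that leaves E.
At row 1, column 3: row 1 has {B,D,E}; column 3 has {A,D,F}; that leaves C.
At row 2, column 1: row 2 has {A,B,C,E,F}; column 1 has {B,E}; that leaves D.
At row 3, column 3: row 3 has {D,E,F}; column 3 has {A,C,D,F}; that leaves B.
At row 3, column 6: row 3 has {B,D,E,F}; column 6 has {C,D,E}; that leaves A.
At row 5, column 1: row 5 has {A,C,D}; column 1 has {B,D,E}; that leaves F.
At row 5, column 3: row 5 has {A,C,D,F}; column 3 has {A,B,C,D,F}; that leaves E.
At row 5, column 6: row 5 has {A,C,D,E,F}; column 6 has {A,C,D,E}; that leaves B.
At row 1, column 1: row 1 has {B,C,D,E}; column 1 has {B,D,E,F}; that leaves A.
At row 1, column 6: row 1 has {A,B,C,D,E}; column 6 has {A,B,C,D,E}; that leaves F.
At row 3, column 1: row 3 has {A,B,D,E,F}; column 1 has {A,B,D,E,F}; that leaves C.

A E C B D F / D B F A C E / C D B F E A / B A D E F C / F C E D A B / E F A C B D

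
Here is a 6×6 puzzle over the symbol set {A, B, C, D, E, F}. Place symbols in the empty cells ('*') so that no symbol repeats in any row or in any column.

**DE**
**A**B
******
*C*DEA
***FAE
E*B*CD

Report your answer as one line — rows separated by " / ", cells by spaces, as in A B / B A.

C A D E B F / F E A C D B / A D E B F C / B C F D E A / D B C F A E / E F B A C D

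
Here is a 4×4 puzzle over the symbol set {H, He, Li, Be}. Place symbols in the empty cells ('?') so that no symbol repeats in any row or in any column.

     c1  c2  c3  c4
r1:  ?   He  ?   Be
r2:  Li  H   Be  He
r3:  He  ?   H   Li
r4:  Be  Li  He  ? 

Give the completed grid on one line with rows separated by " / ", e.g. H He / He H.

H He Li Be / Li H Be He / He Be H Li / Be Li He H

At row 1, column 1: row 1 has {He,Be}; column 1 has {He,Li,Be}; that leaves H.
At row 1, column 3: row 1 has {H,He,Be}; column 3 has {H,He,Be}; that leaves Li.
At row 3, column 2: row 3 has {H,He,Li}; column 2 has {H,He,Li}; that leaves Be.
At row 4, column 4: row 4 has {He,Li,Be}; column 4 has {He,Li,Be}; that leaves H.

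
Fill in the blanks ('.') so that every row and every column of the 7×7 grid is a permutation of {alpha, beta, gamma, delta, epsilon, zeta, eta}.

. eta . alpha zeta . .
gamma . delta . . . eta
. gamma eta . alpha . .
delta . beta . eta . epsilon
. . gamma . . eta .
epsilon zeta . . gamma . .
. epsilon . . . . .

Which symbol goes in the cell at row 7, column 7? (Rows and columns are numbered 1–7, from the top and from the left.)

alpha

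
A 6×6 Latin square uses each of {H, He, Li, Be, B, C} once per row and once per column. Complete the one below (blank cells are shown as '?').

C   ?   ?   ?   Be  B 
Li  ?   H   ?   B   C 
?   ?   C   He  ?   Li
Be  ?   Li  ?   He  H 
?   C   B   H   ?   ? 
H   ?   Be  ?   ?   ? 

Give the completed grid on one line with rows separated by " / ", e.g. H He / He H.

C H He Li Be B / Li He H Be B C / B Be C He H Li / Be B Li C He H / He C B H Li Be / H Li Be B C He

(r1,c3) = He
(r1,c4) = Li
(r2,c4) = Be
(r3,c1) = B
(r3,c5) = H
(r4,c2) = B
(r4,c4) = C
(r5,c1) = He
(r5,c5) = Li
(r5,c6) = Be
(r6,c4) = B
(r6,c5) = C
(r6,c6) = He
(r1,c2) = H
(r2,c2) = He
(r3,c2) = Be
(r6,c2) = Li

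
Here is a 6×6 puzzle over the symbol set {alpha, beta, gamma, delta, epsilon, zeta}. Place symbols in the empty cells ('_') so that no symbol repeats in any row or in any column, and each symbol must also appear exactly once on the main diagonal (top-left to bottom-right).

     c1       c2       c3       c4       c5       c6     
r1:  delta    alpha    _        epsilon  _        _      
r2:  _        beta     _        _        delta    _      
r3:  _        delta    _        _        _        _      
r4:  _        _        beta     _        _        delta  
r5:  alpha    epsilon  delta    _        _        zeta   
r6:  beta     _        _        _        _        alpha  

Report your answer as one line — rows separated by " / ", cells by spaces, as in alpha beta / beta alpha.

Cell (r5,c5): row 5 has {alpha,delta,epsilon,zeta}; column 5 has {delta}; the diagonal has {alpha,beta,delta} → gamma.
Cell (r4,c4): row 4 has {beta,delta}; column 4 has {epsilon}; the diagonal has {alpha,beta,gamma,delta} → zeta.
Cell (r5,c4): row 5 has {alpha,gamma,delta,epsilon,zeta}; column 4 has {epsilon,zeta} → beta.
Cell (r3,c3): row 3 has {delta}; column 3 has {beta,delta}; the diagonal has {alpha,beta,gamma,delta,zeta} → epsilon.
Cell (r4,c2): row 4 has {beta,delta,zeta}; column 2 has {alpha,beta,delta,epsilon} → gamma.
Cell (r6,c2): row 6 has {alpha,beta}; column 2 has {alpha,beta,gamma,delta,epsilon} → zeta.
Cell (r6,c3): row 6 has {alpha,beta,zeta}; column 3 has {beta,delta,epsilon} → gamma.
Cell (r6,c4): row 6 has {alpha,beta,gamma,zeta}; column 4 has {beta,epsilon,zeta} → delta.
Cell (r6,c5): row 6 has {alpha,beta,gamma,delta,zeta}; column 5 has {gamma,delta} → epsilon.
Cell (r1,c3): row 1 has {alpha,delta,epsilon}; column 3 has {beta,gamma,delta,epsilon} → zeta.
Cell (r1,c5): row 1 has {alpha,delta,epsilon,zeta}; column 5 has {gamma,delta,epsilon} → beta.
Cell (r1,c6): row 1 has {alpha,beta,delta,epsilon,zeta}; column 6 has {alpha,delta,zeta} → gamma.
Cell (r2,c3): row 2 has {beta,delta}; column 3 has {beta,gamma,delta,epsilon,zeta} → alpha.
Cell (r2,c4): row 2 has {alpha,beta,delta}; column 4 has {beta,delta,epsilon,zeta} → gamma.
Cell (r2,c6): row 2 has {alpha,beta,gamma,delta}; column 6 has {alpha,gamma,delta,zeta} → epsilon.
Cell (r3,c4): row 3 has {delta,epsilon}; column 4 has {beta,gamma,delta,epsilon,zeta} → alpha.
Cell (r3,c5): row 3 has {alpha,delta,epsilon}; column 5 has {beta,gamma,delta,epsilon} → zeta.
Cell (r3,c6): row 3 has {alpha,delta,epsilon,zeta}; column 6 has {alpha,gamma,delta,epsilon,zeta} → beta.
Cell (r4,c1): row 4 has {beta,gamma,delta,zeta}; column 1 has {alpha,beta,delta} → epsilon.
Cell (r4,c5): row 4 has {beta,gamma,delta,epsilon,zeta}; column 5 has {beta,gamma,delta,epsilon,zeta} → alpha.
Cell (r2,c1): row 2 has {alpha,beta,gamma,delta,epsilon}; column 1 has {alpha,beta,delta,epsilon} → zeta.
Cell (r3,c1): row 3 has {alpha,beta,delta,epsilon,zeta}; column 1 has {alpha,beta,delta,epsilon,zeta} → gamma.

delta alpha zeta epsilon beta gamma / zeta beta alpha gamma delta epsilon / gamma delta epsilon alpha zeta beta / epsilon gamma beta zeta alpha delta / alpha epsilon delta beta gamma zeta / beta zeta gamma delta epsilon alpha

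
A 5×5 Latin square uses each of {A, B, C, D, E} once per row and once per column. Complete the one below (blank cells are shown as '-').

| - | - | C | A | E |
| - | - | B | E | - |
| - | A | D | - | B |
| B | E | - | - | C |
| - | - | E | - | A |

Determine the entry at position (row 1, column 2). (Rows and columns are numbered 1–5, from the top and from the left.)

B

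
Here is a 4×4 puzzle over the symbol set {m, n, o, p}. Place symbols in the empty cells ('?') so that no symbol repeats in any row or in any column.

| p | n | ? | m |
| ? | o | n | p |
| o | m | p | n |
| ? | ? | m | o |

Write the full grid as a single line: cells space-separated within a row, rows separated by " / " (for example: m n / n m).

p n o m / m o n p / o m p n / n p m o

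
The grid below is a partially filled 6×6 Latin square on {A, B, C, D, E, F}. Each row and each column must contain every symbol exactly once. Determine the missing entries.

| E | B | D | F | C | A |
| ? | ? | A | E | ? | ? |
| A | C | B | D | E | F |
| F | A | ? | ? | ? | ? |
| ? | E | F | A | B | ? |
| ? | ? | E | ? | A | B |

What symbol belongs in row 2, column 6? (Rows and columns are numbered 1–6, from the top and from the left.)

C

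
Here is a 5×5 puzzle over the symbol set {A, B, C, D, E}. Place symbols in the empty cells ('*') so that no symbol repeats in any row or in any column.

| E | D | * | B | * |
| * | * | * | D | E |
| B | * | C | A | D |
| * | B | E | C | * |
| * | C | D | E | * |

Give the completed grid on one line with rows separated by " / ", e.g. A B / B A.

E D A B C / C A B D E / B E C A D / D B E C A / A C D E B

row 1 has {B,D,E}; column 3 has {C,D,E} — only A is left for (r1,c3).
row 1 has {A,B,D,E}; column 5 has {D,E} — only C is left for (r1,c5).
row 2 has {D,E}; column 2 has {B,C,D} — only A is left for (r2,c2).
row 2 has {A,D,E}; column 3 has {A,C,D,E} — only B is left for (r2,c3).
row 3 has {A,B,C,D}; column 2 has {A,B,C,D} — only E is left for (r3,c2).
row 4 has {B,C,E}; column 5 has {C,D,E} — only A is left for (r4,c5).
row 5 has {C,D,E}; column 1 has {B,E} — only A is left for (r5,c1).
row 5 has {A,C,D,E}; column 5 has {A,C,D,E} — only B is left for (r5,c5).
row 2 has {A,B,D,E}; column 1 has {A,B,E} — only C is left for (r2,c1).
row 4 has {A,B,C,E}; column 1 has {A,B,C,E} — only D is left for (r4,c1).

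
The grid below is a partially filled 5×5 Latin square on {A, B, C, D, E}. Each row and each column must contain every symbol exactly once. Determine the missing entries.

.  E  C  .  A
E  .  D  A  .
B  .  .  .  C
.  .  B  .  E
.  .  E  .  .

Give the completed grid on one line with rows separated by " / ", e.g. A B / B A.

D E C B A / E C D A B / B D A E C / C A B D E / A B E C D

At row 1, column 1: row 1 has {A,C,E}; column 1 has {B,E}; that leaves D.
At row 1, column 4: row 1 has {A,C,D,E}; column 4 has {A}; that leaves B.
At row 2, column 5: row 2 has {A,D,E}; column 5 has {A,C,E}; that leaves B.
At row 3, column 3: row 3 has {B,C}; column 3 has {B,C,D,E}; that leaves A.
At row 5, column 5: row 5 has {E}; column 5 has {A,B,C,E}; that leaves D.
At row 2, column 2: row 2 has {A,B,D,E}; column 2 has {E}; that leaves C.
At row 3, column 2: row 3 has {A,B,C}; column 2 has {C,E}; that leaves D.
At row 3, column 4: row 3 has {A,B,C,D}; column 4 has {A,B}; that leaves E.
At row 4, column 2: row 4 has {B,E}; column 2 has {C,D,E}; that leaves A.
At row 5, column 2: row 5 has {D,E}; column 2 has {A,C,D,E}; that leaves B.
At row 5, column 4: row 5 has {B,D,E}; column 4 has {A,B,E}; that leaves C.
At row 4, column 1: row 4 has {A,B,E}; column 1 has {B,D,E}; that leaves C.
At row 4, column 4: row 4 has {A,B,C,E}; column 4 has {A,B,C,E}; that leaves D.
At row 5, column 1: row 5 has {B,C,D,E}; column 1 has {B,C,D,E}; that leaves A.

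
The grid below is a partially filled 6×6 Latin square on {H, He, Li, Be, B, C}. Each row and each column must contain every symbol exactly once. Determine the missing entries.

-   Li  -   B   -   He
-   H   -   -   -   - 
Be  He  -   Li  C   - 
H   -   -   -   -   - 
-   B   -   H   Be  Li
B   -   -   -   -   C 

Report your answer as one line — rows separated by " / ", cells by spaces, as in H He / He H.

C Li Be B H He / Li H He C B Be / Be He B Li C H / H C Li Be He B / He B C H Be Li / B Be H He Li C

(r1,c1): row 1 has {He,Li,B}; column 1 has {H,Be,B}, so it must be C.
(r1,c5): row 1 has {He,Li,B,C}; column 5 has {Be,C}, so it must be H.
(r5,c1): row 5 has {H,Li,Be,B}; column 1 has {H,Be,B,C}, so it must be He.
(r5,c3): row 5 has {H,He,Li,Be,B}; column 3 is empty so far, so it must be C.
(r6,c2): row 6 has {B,C}; column 2 has {H,He,Li,B}, so it must be Be.
(r6,c4): row 6 has {Be,B,C}; column 4 has {H,Li,B}, so it must be He.
(r6,c5): row 6 has {He,Be,B,C}; column 5 has {H,Be,C}, so it must be Li.
(r1,c3): row 1 has {H,He,Li,B,C}; column 3 has {C}, so it must be Be.
(r2,c1): row 2 has {H}; column 1 has {H,He,Be,B,C}, so it must be Li.
(r4,c2): row 4 has {H}; column 2 has {H,He,Li,Be,B}, so it must be C.
(r4,c4): row 4 has {H,C}; column 4 has {H,He,Li,B}, so it must be Be.
(r4,c6): row 4 has {H,Be,C}; column 6 has {He,Li,C}, so it must be B.
(r6,c3): row 6 has {He,Li,Be,B,C}; column 3 has {Be,C}, so it must be H.
(r2,c4): row 2 has {H,Li}; column 4 has {H,He,Li,Be,B}, so it must be C.
(r2,c6): row 2 has {H,Li,C}; column 6 has {He,Li,B,C}, so it must be Be.
(r3,c3): row 3 has {He,Li,Be,C}; column 3 has {H,Be,C}, so it must be B.
(r3,c6): row 3 has {He,Li,Be,B,C}; column 6 has {He,Li,Be,B,C}, so it must be H.
(r4,c5): row 4 has {H,Be,B,C}; column 5 has {H,Li,Be,C}, so it must be He.
(r2,c3): row 2 has {H,Li,Be,C}; column 3 has {H,Be,B,C}, so it must be He.
(r2,c5): row 2 has {H,He,Li,Be,C}; column 5 has {H,He,Li,Be,C}, so it must be B.
(r4,c3): row 4 has {H,He,Be,B,C}; column 3 has {H,He,Be,B,C}, so it must be Li.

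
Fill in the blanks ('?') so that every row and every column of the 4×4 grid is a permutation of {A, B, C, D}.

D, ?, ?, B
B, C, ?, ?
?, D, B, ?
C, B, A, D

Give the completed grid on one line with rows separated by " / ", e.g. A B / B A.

(r1,c2) = A
(r1,c3) = C
(r2,c3) = D
(r2,c4) = A
(r3,c1) = A
(r3,c4) = C

D A C B / B C D A / A D B C / C B A D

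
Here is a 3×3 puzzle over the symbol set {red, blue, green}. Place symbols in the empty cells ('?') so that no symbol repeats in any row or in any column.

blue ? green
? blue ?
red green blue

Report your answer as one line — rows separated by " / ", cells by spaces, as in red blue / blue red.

blue red green / green blue red / red green blue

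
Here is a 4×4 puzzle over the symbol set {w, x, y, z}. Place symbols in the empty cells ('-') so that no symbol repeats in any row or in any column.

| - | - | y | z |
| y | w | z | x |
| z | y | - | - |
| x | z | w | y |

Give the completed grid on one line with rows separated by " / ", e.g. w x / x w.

w x y z / y w z x / z y x w / x z w y

Cell (r1,c1): row 1 has {y,z}; column 1 has {x,y,z} → w.
Cell (r1,c2): row 1 has {w,y,z}; column 2 has {w,y,z} → x.
Cell (r3,c3): row 3 has {y,z}; column 3 has {w,y,z} → x.
Cell (r3,c4): row 3 has {x,y,z}; column 4 has {x,y,z} → w.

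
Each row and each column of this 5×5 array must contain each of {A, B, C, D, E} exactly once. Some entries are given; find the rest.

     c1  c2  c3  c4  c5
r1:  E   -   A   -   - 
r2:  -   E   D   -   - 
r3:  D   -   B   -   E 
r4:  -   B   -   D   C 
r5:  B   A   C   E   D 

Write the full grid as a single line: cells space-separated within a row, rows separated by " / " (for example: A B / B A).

(r1,c5): row 1 has {A,E}; column 5 has {C,D,E}, so it must be B.
(r2,c5): row 2 has {D,E}; column 5 has {B,C,D,E}, so it must be A.
(r3,c2): row 3 has {B,D,E}; column 2 has {A,B,E}, so it must be C.
(r3,c4): row 3 has {B,C,D,E}; column 4 has {D,E}, so it must be A.
(r4,c1): row 4 has {B,C,D}; column 1 has {B,D,E}, so it must be A.
(r4,c3): row 4 has {A,B,C,D}; column 3 has {A,B,C,D}, so it must be E.
(r1,c2): row 1 has {A,B,E}; column 2 has {A,B,C,E}, so it must be D.
(r1,c4): row 1 has {A,B,D,E}; column 4 has {A,D,E}, so it must be C.
(r2,c1): row 2 has {A,D,E}; column 1 has {A,B,D,E}, so it must be C.
(r2,c4): row 2 has {A,C,D,E}; column 4 has {A,C,D,E}, so it must be B.

E D A C B / C E D B A / D C B A E / A B E D C / B A C E D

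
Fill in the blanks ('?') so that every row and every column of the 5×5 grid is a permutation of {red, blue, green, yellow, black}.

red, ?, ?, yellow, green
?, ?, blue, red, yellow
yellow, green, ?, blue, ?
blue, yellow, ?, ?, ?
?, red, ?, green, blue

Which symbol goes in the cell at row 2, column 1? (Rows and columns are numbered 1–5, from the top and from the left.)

At row 1, column 3: row 1 has {red,green,yellow}; column 3 has {blue}; that leaves black.
At row 2, column 2: row 2 has {red,blue,yellow}; column 2 has {red,green,yellow}; that leaves black.
At row 3, column 3: row 3 has {blue,green,yellow}; column 3 has {blue,black}; that leaves red.
At row 3, column 5: row 3 has {red,blue,green,yellow}; column 5 has {blue,green,yellow}; that leaves black.
At row 4, column 3: row 4 has {blue,yellow}; column 3 has {red,blue,black}; that leaves green.
At row 4, column 4: row 4 has {blue,green,yellow}; column 4 has {red,blue,green,yellow}; that leaves black.
At row 4, column 5: row 4 has {blue,green,yellow,black}; column 5 has {blue,green,yellow,black}; that leaves red.
At row 5, column 1: row 5 has {red,blue,green}; column 1 has {red,blue,yellow}; that leaves black.
At row 5, column 3: row 5 has {red,blue,green,black}; column 3 has {red,blue,green,black}; that leaves yellow.
At row 1, column 2: row 1 has {red,green,yellow,black}; column 2 has {red,green,yellow,black}; that leaves blue.
At row 2, column 1: row 2 has {red,blue,yellow,black}; column 1 has {red,blue,yellow,black}; that leaves green.

green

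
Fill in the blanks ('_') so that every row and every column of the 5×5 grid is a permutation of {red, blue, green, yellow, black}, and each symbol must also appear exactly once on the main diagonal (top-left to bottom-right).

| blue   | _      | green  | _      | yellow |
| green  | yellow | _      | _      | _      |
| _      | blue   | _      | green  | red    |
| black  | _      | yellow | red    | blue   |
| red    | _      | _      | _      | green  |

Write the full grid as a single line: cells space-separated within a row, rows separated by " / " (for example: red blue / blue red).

blue red green black yellow / green yellow red blue black / yellow blue black green red / black green yellow red blue / red black blue yellow green

Cell (r1,c4): row 1 has {blue,green,yellow}; column 4 has {red,green} → black.
Cell (r2,c4): row 2 has {green,yellow}; column 4 has {red,green,black} → blue.
Cell (r2,c5): row 2 has {blue,green,yellow}; column 5 has {red,blue,green,yellow} → black.
Cell (r3,c1): row 3 has {red,blue,green}; column 1 has {red,blue,green,black} → yellow.
Cell (r3,c3): row 3 has {red,blue,green,yellow}; column 3 has {green,yellow}; the diagonal has {red,blue,green,yellow} → black.
Cell (r4,c2): row 4 has {red,blue,yellow,black}; column 2 has {blue,yellow} → green.
Cell (r5,c2): row 5 has {red,green}; column 2 has {blue,green,yellow} → black.
Cell (r5,c3): row 5 has {red,green,black}; column 3 has {green,yellow,black} → blue.
Cell (r5,c4): row 5 has {red,blue,green,black}; column 4 has {red,blue,green,black} → yellow.
Cell (r1,c2): row 1 has {blue,green,yellow,black}; column 2 has {blue,green,yellow,black} → red.
Cell (r2,c3): row 2 has {blue,green,yellow,black}; column 3 has {blue,green,yellow,black} → red.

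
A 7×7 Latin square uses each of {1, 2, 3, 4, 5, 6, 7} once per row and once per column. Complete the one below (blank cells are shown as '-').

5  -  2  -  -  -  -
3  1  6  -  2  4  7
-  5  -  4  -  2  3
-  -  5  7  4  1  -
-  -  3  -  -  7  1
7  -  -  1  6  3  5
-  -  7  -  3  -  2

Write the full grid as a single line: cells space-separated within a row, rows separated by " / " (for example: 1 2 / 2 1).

(r1,c6): row 1 has {2,5}; column 6 has {1,2,3,4,7}, so it must be 6.
(r1,c7): row 1 has {2,5,6}; column 7 has {1,2,3,5,7}, so it must be 4.
(r2,c4): row 2 has {1,2,3,4,6,7}; column 4 has {1,4,7}, so it must be 5.
(r3,c3): row 3 has {2,3,4,5}; column 3 has {2,3,5,6,7}, so it must be 1.
(r3,c5): row 3 has {1,2,3,4,5}; column 5 has {2,3,4,6}, so it must be 7.
(r4,c7): row 4 has {1,4,5,7}; column 7 has {1,2,3,4,5,7}, so it must be 6.
(r5,c5): row 5 has {1,3,7}; column 5 has {2,3,4,6,7}, so it must be 5.
(r6,c3): row 6 has {1,3,5,6,7}; column 3 has {1,2,3,5,6,7}, so it must be 4.
(r7,c4): row 7 has {2,3,7}; column 4 has {1,4,5,7}, so it must be 6.
(r7,c6): row 7 has {2,3,6,7}; column 6 has {1,2,3,4,6,7}, so it must be 5.
(r1,c4): row 1 has {2,4,5,6}; column 4 has {1,4,5,6,7}, so it must be 3.
(r1,c5): row 1 has {2,3,4,5,6}; column 5 has {2,3,4,5,6,7}, so it must be 1.
(r3,c1): row 3 has {1,2,3,4,5,7}; column 1 has {3,5,7}, so it must be 6.
(r4,c1): row 4 has {1,4,5,6,7}; column 1 has {3,5,6,7}, so it must be 2.
(r4,c2): row 4 has {1,2,4,5,6,7}; column 2 has {1,5}, so it must be 3.
(r5,c1): row 5 has {1,3,5,7}; column 1 has {2,3,5,6,7}, so it must be 4.
(r5,c4): row 5 has {1,3,4,5,7}; column 4 has {1,3,4,5,6,7}, so it must be 2.
(r6,c2): row 6 has {1,3,4,5,6,7}; column 2 has {1,3,5}, so it must be 2.
(r7,c1): row 7 has {2,3,5,6,7}; column 1 has {2,3,4,5,6,7}, so it must be 1.
(r7,c2): row 7 has {1,2,3,5,6,7}; column 2 has {1,2,3,5}, so it must be 4.
(r1,c2): row 1 has {1,2,3,4,5,6}; column 2 has {1,2,3,4,5}, so it must be 7.
(r5,c2): row 5 has {1,2,3,4,5,7}; column 2 has {1,2,3,4,5,7}, so it must be 6.

5 7 2 3 1 6 4 / 3 1 6 5 2 4 7 / 6 5 1 4 7 2 3 / 2 3 5 7 4 1 6 / 4 6 3 2 5 7 1 / 7 2 4 1 6 3 5 / 1 4 7 6 3 5 2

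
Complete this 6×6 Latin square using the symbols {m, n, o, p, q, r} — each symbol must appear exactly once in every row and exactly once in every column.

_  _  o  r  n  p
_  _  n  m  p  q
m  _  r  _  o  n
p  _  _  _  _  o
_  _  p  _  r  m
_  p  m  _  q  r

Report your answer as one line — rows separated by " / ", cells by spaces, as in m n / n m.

q m o r n p / r o n m p q / m q r p o n / p r q n m o / o n p q r m / n p m o q r

At row 1, column 1: row 1 has {n,o,p,r}; column 1 has {m,p}; that leaves q.
At row 1, column 2: row 1 has {n,o,p,q,r}; column 2 has {p}; that leaves m.
At row 3, column 2: row 3 has {m,n,o,r}; column 2 has {m,p}; that leaves q.
At row 3, column 4: row 3 has {m,n,o,q,r}; column 4 has {m,r}; that leaves p.
At row 4, column 3: row 4 has {o,p}; column 3 has {m,n,o,p,r}; that leaves q.
At row 4, column 4: row 4 has {o,p,q}; column 4 has {m,p,r}; that leaves n.
At row 4, column 5: row 4 has {n,o,p,q}; column 5 has {n,o,p,q,r}; that leaves m.
At row 6, column 4: row 6 has {m,p,q,r}; column 4 has {m,n,p,r}; that leaves o.
At row 4, column 2: row 4 has {m,n,o,p,q}; column 2 has {m,p,q}; that leaves r.
At row 5, column 4: row 5 has {m,p,r}; column 4 has {m,n,o,p,r}; that leaves q.
At row 6, column 1: row 6 has {m,o,p,q,r}; column 1 has {m,p,q}; that leaves n.
At row 2, column 2: row 2 has {m,n,p,q}; column 2 has {m,p,q,r}; that leaves o.
At row 5, column 1: row 5 has {m,p,q,r}; column 1 has {m,n,p,q}; that leaves o.
At row 5, column 2: row 5 has {m,o,p,q,r}; column 2 has {m,o,p,q,r}; that leaves n.
At row 2, column 1: row 2 has {m,n,o,p,q}; column 1 has {m,n,o,p,q}; that leaves r.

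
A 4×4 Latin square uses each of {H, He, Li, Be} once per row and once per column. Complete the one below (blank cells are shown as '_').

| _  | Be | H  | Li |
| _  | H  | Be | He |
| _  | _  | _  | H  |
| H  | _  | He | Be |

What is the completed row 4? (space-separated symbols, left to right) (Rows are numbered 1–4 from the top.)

H Li He Be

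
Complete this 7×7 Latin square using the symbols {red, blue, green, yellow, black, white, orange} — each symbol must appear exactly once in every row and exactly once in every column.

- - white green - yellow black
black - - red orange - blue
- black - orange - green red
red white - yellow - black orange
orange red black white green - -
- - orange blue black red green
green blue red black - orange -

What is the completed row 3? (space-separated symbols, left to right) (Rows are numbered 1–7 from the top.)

(r1,c1) = blue
(r1,c2) = orange
(r1,c5) = red
(r2,c6) = white
(r4,c5) = blue
(r5,c6) = blue
(r5,c7) = yellow
(r6,c2) = yellow
(r7,c7) = white
(r2,c2) = green
(r2,c3) = yellow
(r3,c3) = blue
(r4,c3) = green
(r6,c1) = white
(r7,c5) = yellow
(r3,c1) = yellow
(r3,c5) = white

yellow black blue orange white green red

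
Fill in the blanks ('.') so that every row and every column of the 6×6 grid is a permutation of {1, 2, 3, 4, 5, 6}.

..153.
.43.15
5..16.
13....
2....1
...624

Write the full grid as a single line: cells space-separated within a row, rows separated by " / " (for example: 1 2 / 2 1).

(r2,c1) = 6
(r2,c4) = 2
(r3,c2) = 2
(r3,c3) = 4
(r3,c6) = 3
(r4,c4) = 4
(r4,c5) = 5
(r5,c4) = 3
(r5,c5) = 4
(r6,c1) = 3
(r6,c3) = 5
(r1,c1) = 4
(r1,c2) = 6
(r1,c6) = 2
(r4,c6) = 6
(r5,c2) = 5
(r5,c3) = 6
(r6,c2) = 1
(r4,c3) = 2

4 6 1 5 3 2 / 6 4 3 2 1 5 / 5 2 4 1 6 3 / 1 3 2 4 5 6 / 2 5 6 3 4 1 / 3 1 5 6 2 4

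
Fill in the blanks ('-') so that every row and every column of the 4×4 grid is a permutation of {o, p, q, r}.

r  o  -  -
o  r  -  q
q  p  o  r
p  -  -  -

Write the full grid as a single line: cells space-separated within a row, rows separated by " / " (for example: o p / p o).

r o q p / o r p q / q p o r / p q r o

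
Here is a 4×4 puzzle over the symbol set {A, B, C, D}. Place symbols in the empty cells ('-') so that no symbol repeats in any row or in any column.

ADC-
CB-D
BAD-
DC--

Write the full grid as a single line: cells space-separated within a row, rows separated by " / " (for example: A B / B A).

A D C B / C B A D / B A D C / D C B A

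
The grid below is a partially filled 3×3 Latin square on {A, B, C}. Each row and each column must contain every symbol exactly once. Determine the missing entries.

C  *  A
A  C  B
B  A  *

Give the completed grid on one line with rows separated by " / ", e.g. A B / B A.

(r1,c2) = B
(r3,c3) = C

C B A / A C B / B A C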